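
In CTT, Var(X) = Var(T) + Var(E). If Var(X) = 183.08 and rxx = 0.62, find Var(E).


var_true = rxx * var_obs = 0.62 * 183.08 = 113.5096
var_error = var_obs - var_true
var_error = 183.08 - 113.5096
var_error = 69.5704

69.5704


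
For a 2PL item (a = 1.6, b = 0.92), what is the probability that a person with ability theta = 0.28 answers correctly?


a*(theta - b) = 1.6 * (0.28 - 0.92) = -1.024
exp(--1.024) = 2.7843
P = 1 / (1 + 2.7843)
P = 0.2642

0.2642


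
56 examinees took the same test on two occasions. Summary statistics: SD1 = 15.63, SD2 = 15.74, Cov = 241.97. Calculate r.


r = cov(X,Y) / (SD_X * SD_Y)
r = 241.97 / (15.63 * 15.74)
r = 241.97 / 246.0162
r = 0.9836

0.9836


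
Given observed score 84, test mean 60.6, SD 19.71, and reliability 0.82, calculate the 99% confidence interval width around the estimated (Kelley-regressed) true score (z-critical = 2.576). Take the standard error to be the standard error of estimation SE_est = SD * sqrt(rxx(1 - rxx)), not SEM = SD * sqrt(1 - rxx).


True score estimate = 0.82*84 + 0.18*60.6 = 79.788
SE_est = SD * sqrt(rxx * (1 - rxx)) = 19.71 * sqrt(0.82 * 0.18) = 19.71 * sqrt(0.1476) = 7.572335
CI = T_est +/- z * SE_est, so width = 2 * z * SE_est = 2 * 2.576 * 7.572335
Width = 39.0127

39.0127


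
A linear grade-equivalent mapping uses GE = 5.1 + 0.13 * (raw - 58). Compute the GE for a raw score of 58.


raw - median = 58 - 58 = 0
slope * diff = 0.13 * 0 = 0.0
GE = 5.1 + 0.0
GE = 5.1

5.1


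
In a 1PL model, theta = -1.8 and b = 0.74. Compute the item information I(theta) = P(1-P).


P = 1/(1+exp(-(-1.8-0.74))) = 0.0731
I = P*(1-P) = 0.0731 * 0.9269
I = 0.0678

0.0678


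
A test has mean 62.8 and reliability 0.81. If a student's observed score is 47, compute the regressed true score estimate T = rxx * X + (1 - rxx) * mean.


T_est = rxx * X + (1 - rxx) * mean
T_est = 0.81 * 47 + 0.19 * 62.8
T_est = 38.07 + 11.932
T_est = 50.002

50.002


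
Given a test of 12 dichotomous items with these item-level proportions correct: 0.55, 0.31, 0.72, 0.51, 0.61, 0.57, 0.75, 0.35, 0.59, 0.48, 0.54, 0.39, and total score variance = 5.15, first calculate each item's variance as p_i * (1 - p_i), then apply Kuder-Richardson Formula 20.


For each item, compute p_i * q_i:
  Item 1: 0.55 * 0.45 = 0.2475
  Item 2: 0.31 * 0.69 = 0.2139
  Item 3: 0.72 * 0.28 = 0.2016
  Item 4: 0.51 * 0.49 = 0.2499
  Item 5: 0.61 * 0.39 = 0.2379
  Item 6: 0.57 * 0.43 = 0.2451
  Item 7: 0.75 * 0.25 = 0.1875
  Item 8: 0.35 * 0.65 = 0.2275
  Item 9: 0.59 * 0.41 = 0.2419
  Item 10: 0.48 * 0.52 = 0.2496
  Item 11: 0.54 * 0.46 = 0.2484
  Item 12: 0.39 * 0.61 = 0.2379
Sum(p_i * q_i) = 0.2475 + 0.2139 + 0.2016 + 0.2499 + 0.2379 + 0.2451 + 0.1875 + 0.2275 + 0.2419 + 0.2496 + 0.2484 + 0.2379 = 2.7887
KR-20 = (k/(k-1)) * (1 - Sum(p_i*q_i) / Var_total)
= (12/11) * (1 - 2.7887/5.15)
= 1.0909 * 0.4585
KR-20 = 0.5002

0.5002


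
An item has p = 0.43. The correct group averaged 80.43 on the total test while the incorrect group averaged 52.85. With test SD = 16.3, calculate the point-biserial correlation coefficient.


q = 1 - p = 0.57
rpb = ((M1 - M0) / SD) * sqrt(p * q)
rpb = ((80.43 - 52.85) / 16.3) * sqrt(0.43 * 0.57)
rpb = 0.8377

0.8377


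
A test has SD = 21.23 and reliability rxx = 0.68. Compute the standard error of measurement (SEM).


SEM = SD * sqrt(1 - rxx)
SEM = 21.23 * sqrt(1 - 0.68)
SEM = 21.23 * sqrt(0.32) = 21.23 * 0.565685
SEM = 12.0095

12.0095


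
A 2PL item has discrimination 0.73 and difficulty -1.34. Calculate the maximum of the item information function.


For 2PL, max info at theta = b = -1.34
I_max = a^2 / 4 = 0.73^2 / 4
= 0.5329 / 4
I_max = 0.1332

0.1332


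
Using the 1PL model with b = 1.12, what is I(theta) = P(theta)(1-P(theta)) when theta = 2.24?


P = 1/(1+exp(-(2.24-1.12))) = 0.754
I = P*(1-P) = 0.754 * 0.246
I = 0.1855

0.1855


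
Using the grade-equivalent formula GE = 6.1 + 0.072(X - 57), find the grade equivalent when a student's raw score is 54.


raw - median = 54 - 57 = -3
slope * diff = 0.072 * -3 = -0.216
GE = 6.1 + -0.216
GE = 5.884

5.884


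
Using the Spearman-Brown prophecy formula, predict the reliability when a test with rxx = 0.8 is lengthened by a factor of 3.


r_new = (n * rxx) / (1 + (n-1) * rxx)
r_new = (3 * 0.8) / (1 + 2 * 0.8)
r_new = 2.4 / 2.6
r_new = 0.9231

0.9231


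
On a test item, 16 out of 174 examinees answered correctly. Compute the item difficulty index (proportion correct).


Item difficulty p = number correct / total examinees
p = 16 / 174
p = 0.092

0.092


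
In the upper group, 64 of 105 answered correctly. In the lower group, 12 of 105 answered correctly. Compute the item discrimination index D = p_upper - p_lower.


p_upper = 64/105 = 0.6095
p_lower = 12/105 = 0.1143
D = 0.6095 - 0.1143 = 0.4952

0.4952


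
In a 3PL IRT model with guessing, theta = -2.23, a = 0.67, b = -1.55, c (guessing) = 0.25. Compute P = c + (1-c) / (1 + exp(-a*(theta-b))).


logit = 0.67*(-2.23 - -1.55) = -0.4556
P* = 1/(1 + exp(--0.4556)) = 0.388
P = 0.25 + (1 - 0.25) * 0.388
P = 0.541

0.541


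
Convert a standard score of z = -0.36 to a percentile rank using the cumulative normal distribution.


CDF(z) = 0.5 * (1 + erf(z/sqrt(2)))
erf(-0.2546) = -0.2812
CDF = 0.3594
Percentile rank = 0.3594 * 100 = 35.94

35.94


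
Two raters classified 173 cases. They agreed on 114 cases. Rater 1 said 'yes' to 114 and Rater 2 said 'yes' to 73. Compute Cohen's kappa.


P_o = 114/173 = 0.65896
P_e = (114*73 + 59*100) / 29929 = 0.475191
kappa = (P_o - P_e) / (1 - P_e)
kappa = (0.65896 - 0.475191) / (1 - 0.475191)
kappa = 0.3502

0.3502


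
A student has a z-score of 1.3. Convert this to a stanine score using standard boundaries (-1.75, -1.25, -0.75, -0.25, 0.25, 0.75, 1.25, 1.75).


Stanine boundaries: [-1.75, -1.25, -0.75, -0.25, 0.25, 0.75, 1.25, 1.75]
z = 1.3
Check each boundary:
  z >= -1.75 -> could be stanine 2
  z >= -1.25 -> could be stanine 3
  z >= -0.75 -> could be stanine 4
  z >= -0.25 -> could be stanine 5
  z >= 0.25 -> could be stanine 6
  z >= 0.75 -> could be stanine 7
  z >= 1.25 -> could be stanine 8
  z < 1.75
Highest qualifying boundary gives stanine = 8

8


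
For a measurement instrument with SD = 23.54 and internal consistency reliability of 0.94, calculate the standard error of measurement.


SEM = SD * sqrt(1 - rxx)
SEM = 23.54 * sqrt(1 - 0.94)
SEM = 23.54 * sqrt(0.06) = 23.54 * 0.244949
SEM = 5.7661

5.7661


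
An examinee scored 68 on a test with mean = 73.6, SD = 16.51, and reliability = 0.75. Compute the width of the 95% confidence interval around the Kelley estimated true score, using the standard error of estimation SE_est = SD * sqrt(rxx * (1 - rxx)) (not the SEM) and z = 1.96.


True score estimate = 0.75*68 + 0.25*73.6 = 69.4
SE_est = SD * sqrt(rxx * (1 - rxx)) = 16.51 * sqrt(0.75 * 0.25) = 16.51 * sqrt(0.1875) = 7.14904
CI = T_est +/- z * SE_est, so width = 2 * z * SE_est = 2 * 1.96 * 7.14904
Width = 28.0242

28.0242


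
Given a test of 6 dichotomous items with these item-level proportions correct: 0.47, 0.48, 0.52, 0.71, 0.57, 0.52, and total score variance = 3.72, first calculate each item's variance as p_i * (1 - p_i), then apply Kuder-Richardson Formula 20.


For each item, compute p_i * q_i:
  Item 1: 0.47 * 0.53 = 0.2491
  Item 2: 0.48 * 0.52 = 0.2496
  Item 3: 0.52 * 0.48 = 0.2496
  Item 4: 0.71 * 0.29 = 0.2059
  Item 5: 0.57 * 0.43 = 0.2451
  Item 6: 0.52 * 0.48 = 0.2496
Sum(p_i * q_i) = 0.2491 + 0.2496 + 0.2496 + 0.2059 + 0.2451 + 0.2496 = 1.4489
KR-20 = (k/(k-1)) * (1 - Sum(p_i*q_i) / Var_total)
= (6/5) * (1 - 1.4489/3.72)
= 1.2 * 0.6105
KR-20 = 0.7326

0.7326


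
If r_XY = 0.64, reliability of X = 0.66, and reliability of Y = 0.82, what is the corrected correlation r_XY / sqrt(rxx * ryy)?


r_corrected = rxy / sqrt(rxx * ryy)
= 0.64 / sqrt(0.66 * 0.82)
= 0.64 / sqrt(0.5412)
= 0.64 / 0.735663
r_corrected = 0.87

0.87


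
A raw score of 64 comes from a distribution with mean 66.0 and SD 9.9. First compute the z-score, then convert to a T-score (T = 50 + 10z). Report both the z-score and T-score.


z = (X - mean) / SD = (64 - 66.0) / 9.9
z = -2.0 / 9.9
z = -0.202
T-score = T = 50 + 10z
Carry z at full precision (z = -2.0 / 9.9) into the conversion:
T-score = 50 + 10 * (-2.0 / 9.9) = 50 + -20 / 9.9
T-score = 50 + -2.0202
T-score = 47.9798

47.9798


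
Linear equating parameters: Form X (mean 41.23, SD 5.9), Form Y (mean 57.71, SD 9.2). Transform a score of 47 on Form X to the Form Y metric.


slope = SD_Y / SD_X = 9.2 / 5.9 ~ 1.5593
intercept = mean_Y - slope * mean_X = 57.71 - (9.2 / 5.9) * 41.23 ~ -6.5808
Y = slope * X + intercept. To avoid rounding drift from the rounded slope/intercept, evaluate the equivalent form Y = mean_Y + SD_Y * (X - mean_X) / SD_X at full precision:
Y = 57.71 + 9.2 * (47 - 41.23) / 5.9
Y = 57.71 + 9.2 * 5.77 / 5.9
Y = 57.71 + 53.084 / 5.9
Y = 57.71 + 8.9973
Y = 66.7073

66.7073


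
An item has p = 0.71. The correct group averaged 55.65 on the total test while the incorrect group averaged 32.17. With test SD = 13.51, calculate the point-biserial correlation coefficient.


q = 1 - p = 0.29
rpb = ((M1 - M0) / SD) * sqrt(p * q)
rpb = ((55.65 - 32.17) / 13.51) * sqrt(0.71 * 0.29)
rpb = 0.7886

0.7886


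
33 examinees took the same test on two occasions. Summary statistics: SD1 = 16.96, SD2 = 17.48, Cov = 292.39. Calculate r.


r = cov(X,Y) / (SD_X * SD_Y)
r = 292.39 / (16.96 * 17.48)
r = 292.39 / 296.4608
r = 0.9863

0.9863


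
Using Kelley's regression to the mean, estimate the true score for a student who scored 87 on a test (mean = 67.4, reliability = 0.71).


T_est = rxx * X + (1 - rxx) * mean
T_est = 0.71 * 87 + 0.29 * 67.4
T_est = 61.77 + 19.546
T_est = 81.316

81.316


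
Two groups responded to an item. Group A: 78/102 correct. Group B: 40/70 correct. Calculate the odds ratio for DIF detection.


Odds_A = 78/24 = 3.25
Odds_B = 40/30 = 1.3333
OR = Odds_A / Odds_B = 3.25 / 1.3333
Exactly, OR = (78 * 30) / (24 * 40) = 2340 / 960
OR = 2.4375

2.4375


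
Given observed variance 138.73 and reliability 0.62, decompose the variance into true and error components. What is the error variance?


var_true = rxx * var_obs = 0.62 * 138.73 = 86.0126
var_error = var_obs - var_true
var_error = 138.73 - 86.0126
var_error = 52.7174

52.7174


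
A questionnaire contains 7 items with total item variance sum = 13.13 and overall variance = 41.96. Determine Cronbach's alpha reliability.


alpha = (k/(k-1)) * (1 - sum(si^2)/s_total^2)
= (7/6) * (1 - 13.13/41.96)
alpha = 0.8016

0.8016


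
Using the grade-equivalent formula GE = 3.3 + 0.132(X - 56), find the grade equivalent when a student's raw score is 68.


raw - median = 68 - 56 = 12
slope * diff = 0.132 * 12 = 1.584
GE = 3.3 + 1.584
GE = 4.884

4.884


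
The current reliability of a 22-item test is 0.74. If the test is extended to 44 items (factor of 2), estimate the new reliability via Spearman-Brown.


r_new = (n * rxx) / (1 + (n-1) * rxx)
r_new = (2 * 0.74) / (1 + 1 * 0.74)
r_new = 1.48 / 1.74
r_new = 0.8506

0.8506


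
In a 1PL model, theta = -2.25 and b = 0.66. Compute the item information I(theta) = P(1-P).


P = 1/(1+exp(-(-2.25-0.66))) = 0.0517
I = P*(1-P) = 0.0517 * 0.9483
I = 0.049

0.049


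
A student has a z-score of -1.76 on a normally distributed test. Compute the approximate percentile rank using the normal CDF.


CDF(z) = 0.5 * (1 + erf(z/sqrt(2)))
erf(-1.2445) = -0.9216
CDF = 0.0392
Percentile rank = 0.0392 * 100 = 3.92

3.92


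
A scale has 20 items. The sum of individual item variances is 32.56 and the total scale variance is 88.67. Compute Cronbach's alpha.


alpha = (k/(k-1)) * (1 - sum(si^2)/s_total^2)
= (20/19) * (1 - 32.56/88.67)
alpha = 0.6661

0.6661


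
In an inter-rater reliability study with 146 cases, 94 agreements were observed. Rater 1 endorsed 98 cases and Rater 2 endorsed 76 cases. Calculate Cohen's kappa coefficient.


P_o = 94/146 = 0.643836
P_e = (98*76 + 48*70) / 21316 = 0.507037
kappa = (P_o - P_e) / (1 - P_e)
kappa = (0.643836 - 0.507037) / (1 - 0.507037)
kappa = 0.2775

0.2775


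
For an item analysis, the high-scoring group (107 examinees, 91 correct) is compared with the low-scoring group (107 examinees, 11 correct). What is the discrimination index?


p_upper = 91/107 = 0.8505
p_lower = 11/107 = 0.1028
D = 0.8505 - 0.1028 = 0.7477

0.7477


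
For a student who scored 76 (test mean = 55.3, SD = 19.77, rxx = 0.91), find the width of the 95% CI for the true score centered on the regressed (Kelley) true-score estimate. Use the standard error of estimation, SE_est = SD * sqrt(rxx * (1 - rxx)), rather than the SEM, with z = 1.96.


True score estimate = 0.91*76 + 0.09*55.3 = 74.137
SE_est = SD * sqrt(rxx * (1 - rxx)) = 19.77 * sqrt(0.91 * 0.09) = 19.77 * sqrt(0.0819) = 5.657813
CI = T_est +/- z * SE_est, so width = 2 * z * SE_est = 2 * 1.96 * 5.657813
Width = 22.1786

22.1786


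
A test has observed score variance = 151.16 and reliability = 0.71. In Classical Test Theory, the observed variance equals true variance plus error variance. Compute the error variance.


var_true = rxx * var_obs = 0.71 * 151.16 = 107.3236
var_error = var_obs - var_true
var_error = 151.16 - 107.3236
var_error = 43.8364

43.8364


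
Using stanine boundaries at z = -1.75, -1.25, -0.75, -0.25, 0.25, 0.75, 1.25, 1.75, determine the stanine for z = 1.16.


Stanine boundaries: [-1.75, -1.25, -0.75, -0.25, 0.25, 0.75, 1.25, 1.75]
z = 1.16
Check each boundary:
  z >= -1.75 -> could be stanine 2
  z >= -1.25 -> could be stanine 3
  z >= -0.75 -> could be stanine 4
  z >= -0.25 -> could be stanine 5
  z >= 0.25 -> could be stanine 6
  z >= 0.75 -> could be stanine 7
  z < 1.25
  z < 1.75
Highest qualifying boundary gives stanine = 7

7


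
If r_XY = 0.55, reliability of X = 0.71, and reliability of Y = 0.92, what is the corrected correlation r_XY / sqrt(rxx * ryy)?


r_corrected = rxy / sqrt(rxx * ryy)
= 0.55 / sqrt(0.71 * 0.92)
= 0.55 / sqrt(0.6532)
= 0.55 / 0.808208
r_corrected = 0.6805

0.6805


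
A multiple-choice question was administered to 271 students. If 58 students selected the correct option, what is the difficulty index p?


Item difficulty p = number correct / total examinees
p = 58 / 271
p = 0.214

0.214


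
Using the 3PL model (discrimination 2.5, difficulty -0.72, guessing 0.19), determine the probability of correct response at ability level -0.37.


logit = 2.5*(-0.37 - -0.72) = 0.875
P* = 1/(1 + exp(-0.875)) = 0.7058
P = 0.19 + (1 - 0.19) * 0.7058
P = 0.7617

0.7617


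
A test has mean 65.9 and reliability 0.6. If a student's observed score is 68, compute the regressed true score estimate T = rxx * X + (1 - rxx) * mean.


T_est = rxx * X + (1 - rxx) * mean
T_est = 0.6 * 68 + 0.4 * 65.9
T_est = 40.8 + 26.36
T_est = 67.16

67.16


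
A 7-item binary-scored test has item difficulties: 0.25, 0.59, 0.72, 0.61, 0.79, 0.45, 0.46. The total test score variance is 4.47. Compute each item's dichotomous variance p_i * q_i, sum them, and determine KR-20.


For each item, compute p_i * q_i:
  Item 1: 0.25 * 0.75 = 0.1875
  Item 2: 0.59 * 0.41 = 0.2419
  Item 3: 0.72 * 0.28 = 0.2016
  Item 4: 0.61 * 0.39 = 0.2379
  Item 5: 0.79 * 0.21 = 0.1659
  Item 6: 0.45 * 0.55 = 0.2475
  Item 7: 0.46 * 0.54 = 0.2484
Sum(p_i * q_i) = 0.1875 + 0.2419 + 0.2016 + 0.2379 + 0.1659 + 0.2475 + 0.2484 = 1.5307
KR-20 = (k/(k-1)) * (1 - Sum(p_i*q_i) / Var_total)
= (7/6) * (1 - 1.5307/4.47)
= 1.1667 * 0.6576
KR-20 = 0.7672

0.7672


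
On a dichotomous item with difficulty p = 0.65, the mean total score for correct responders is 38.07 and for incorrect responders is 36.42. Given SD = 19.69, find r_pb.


q = 1 - p = 0.35
rpb = ((M1 - M0) / SD) * sqrt(p * q)
rpb = ((38.07 - 36.42) / 19.69) * sqrt(0.65 * 0.35)
rpb = 0.04

0.04


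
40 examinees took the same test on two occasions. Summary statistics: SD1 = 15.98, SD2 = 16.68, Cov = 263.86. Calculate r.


r = cov(X,Y) / (SD_X * SD_Y)
r = 263.86 / (15.98 * 16.68)
r = 263.86 / 266.5464
r = 0.9899

0.9899


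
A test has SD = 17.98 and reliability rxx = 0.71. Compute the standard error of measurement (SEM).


SEM = SD * sqrt(1 - rxx)
SEM = 17.98 * sqrt(1 - 0.71)
SEM = 17.98 * sqrt(0.29) = 17.98 * 0.538516
SEM = 9.6825

9.6825


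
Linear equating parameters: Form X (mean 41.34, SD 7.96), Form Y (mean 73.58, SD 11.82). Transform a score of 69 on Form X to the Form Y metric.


slope = SD_Y / SD_X = 11.82 / 7.96 ~ 1.4849
intercept = mean_Y - slope * mean_X = 73.58 - (11.82 / 7.96) * 41.34 ~ 12.1932
Y = slope * X + intercept. To avoid rounding drift from the rounded slope/intercept, evaluate the equivalent form Y = mean_Y + SD_Y * (X - mean_X) / SD_X at full precision:
Y = 73.58 + 11.82 * (69 - 41.34) / 7.96
Y = 73.58 + 11.82 * 27.66 / 7.96
Y = 73.58 + 326.9412 / 7.96
Y = 73.58 + 41.073
Y = 114.653

114.653


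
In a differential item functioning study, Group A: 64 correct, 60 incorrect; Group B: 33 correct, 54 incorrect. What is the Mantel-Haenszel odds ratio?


Odds_A = 64/60 = 1.0667
Odds_B = 33/54 = 0.6111
OR = Odds_A / Odds_B = 1.0667 / 0.6111
Exactly, OR = (64 * 54) / (60 * 33) = 3456 / 1980
OR = 1.7455

1.7455


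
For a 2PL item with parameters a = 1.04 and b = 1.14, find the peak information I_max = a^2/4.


For 2PL, max info at theta = b = 1.14
I_max = a^2 / 4 = 1.04^2 / 4
= 1.0816 / 4
I_max = 0.2704

0.2704


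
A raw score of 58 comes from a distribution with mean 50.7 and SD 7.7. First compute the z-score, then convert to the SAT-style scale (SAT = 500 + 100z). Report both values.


z = (X - mean) / SD = (58 - 50.7) / 7.7
z = 7.3 / 7.7
z = 0.9481
SAT-scale = SAT = 500 + 100z
Carry z at full precision (z = 7.3 / 7.7) into the conversion:
SAT-scale = 500 + 100 * (7.3 / 7.7) = 500 + 730 / 7.7
SAT-scale = 500 + 94.8052
SAT-scale = 594.8052

594.8052


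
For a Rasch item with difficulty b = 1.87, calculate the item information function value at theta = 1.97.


P = 1/(1+exp(-(1.97-1.87))) = 0.525
I = P*(1-P) = 0.525 * 0.475
I = 0.2494

0.2494


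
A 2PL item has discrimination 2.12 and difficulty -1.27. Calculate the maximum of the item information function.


For 2PL, max info at theta = b = -1.27
I_max = a^2 / 4 = 2.12^2 / 4
= 4.4944 / 4
I_max = 1.1236

1.1236


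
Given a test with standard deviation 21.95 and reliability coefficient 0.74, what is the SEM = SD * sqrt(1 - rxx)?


SEM = SD * sqrt(1 - rxx)
SEM = 21.95 * sqrt(1 - 0.74)
SEM = 21.95 * sqrt(0.26) = 21.95 * 0.509902
SEM = 11.1923

11.1923


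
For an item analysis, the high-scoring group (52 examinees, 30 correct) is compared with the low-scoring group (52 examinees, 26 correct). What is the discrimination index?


p_upper = 30/52 = 0.5769
p_lower = 26/52 = 0.5
D = 0.5769 - 0.5 = 0.0769

0.0769


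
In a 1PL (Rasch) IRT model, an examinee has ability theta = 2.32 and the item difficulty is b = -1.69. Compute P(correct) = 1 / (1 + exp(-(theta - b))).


theta - b = 2.32 - -1.69 = 4.01
exp(-(theta - b)) = exp(-4.01) = 0.0181
P = 1 / (1 + 0.0181)
P = 0.9822

0.9822


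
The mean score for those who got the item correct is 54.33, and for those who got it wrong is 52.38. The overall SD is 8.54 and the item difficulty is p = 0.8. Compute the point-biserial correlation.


q = 1 - p = 0.2
rpb = ((M1 - M0) / SD) * sqrt(p * q)
rpb = ((54.33 - 52.38) / 8.54) * sqrt(0.8 * 0.2)
rpb = 0.0913

0.0913


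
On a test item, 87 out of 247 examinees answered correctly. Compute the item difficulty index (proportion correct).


Item difficulty p = number correct / total examinees
p = 87 / 247
p = 0.3522

0.3522


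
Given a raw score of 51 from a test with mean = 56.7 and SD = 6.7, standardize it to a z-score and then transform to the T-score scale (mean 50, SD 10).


z = (X - mean) / SD = (51 - 56.7) / 6.7
z = -5.7 / 6.7
z = -0.8507
T-score = T = 50 + 10z
Carry z at full precision (z = -5.7 / 6.7) into the conversion:
T-score = 50 + 10 * (-5.7 / 6.7) = 50 + -57 / 6.7
T-score = 50 + -8.5075
T-score = 41.4925

41.4925


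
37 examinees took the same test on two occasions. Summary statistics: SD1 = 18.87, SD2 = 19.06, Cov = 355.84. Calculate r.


r = cov(X,Y) / (SD_X * SD_Y)
r = 355.84 / (18.87 * 19.06)
r = 355.84 / 359.6622
r = 0.9894

0.9894


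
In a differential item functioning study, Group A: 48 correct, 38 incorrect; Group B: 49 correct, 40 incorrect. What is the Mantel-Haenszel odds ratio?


Odds_A = 48/38 = 1.2632
Odds_B = 49/40 = 1.225
OR = Odds_A / Odds_B = 1.2632 / 1.225
Exactly, OR = (48 * 40) / (38 * 49) = 1920 / 1862
OR = 1.0311

1.0311


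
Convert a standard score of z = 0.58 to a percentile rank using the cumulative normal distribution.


CDF(z) = 0.5 * (1 + erf(z/sqrt(2)))
erf(0.4101) = 0.4381
CDF = 0.719
Percentile rank = 0.719 * 100 = 71.9

71.9


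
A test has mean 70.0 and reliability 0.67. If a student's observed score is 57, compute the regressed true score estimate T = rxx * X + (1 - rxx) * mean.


T_est = rxx * X + (1 - rxx) * mean
T_est = 0.67 * 57 + 0.33 * 70.0
T_est = 38.19 + 23.1
T_est = 61.29

61.29


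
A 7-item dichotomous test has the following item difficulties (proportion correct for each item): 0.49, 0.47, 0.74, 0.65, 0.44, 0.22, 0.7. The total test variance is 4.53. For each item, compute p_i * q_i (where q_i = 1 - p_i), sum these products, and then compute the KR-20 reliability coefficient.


For each item, compute p_i * q_i:
  Item 1: 0.49 * 0.51 = 0.2499
  Item 2: 0.47 * 0.53 = 0.2491
  Item 3: 0.74 * 0.26 = 0.1924
  Item 4: 0.65 * 0.35 = 0.2275
  Item 5: 0.44 * 0.56 = 0.2464
  Item 6: 0.22 * 0.78 = 0.1716
  Item 7: 0.7 * 0.3 = 0.21
Sum(p_i * q_i) = 0.2499 + 0.2491 + 0.1924 + 0.2275 + 0.2464 + 0.1716 + 0.21 = 1.5469
KR-20 = (k/(k-1)) * (1 - Sum(p_i*q_i) / Var_total)
= (7/6) * (1 - 1.5469/4.53)
= 1.1667 * 0.6585
KR-20 = 0.7683

0.7683


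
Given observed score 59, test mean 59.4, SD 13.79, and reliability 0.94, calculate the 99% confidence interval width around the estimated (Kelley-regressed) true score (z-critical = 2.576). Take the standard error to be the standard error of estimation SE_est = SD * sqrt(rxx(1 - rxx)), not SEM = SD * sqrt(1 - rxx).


True score estimate = 0.94*59 + 0.06*59.4 = 59.024
SE_est = SD * sqrt(rxx * (1 - rxx)) = 13.79 * sqrt(0.94 * 0.06) = 13.79 * sqrt(0.0564) = 3.274944
CI = T_est +/- z * SE_est, so width = 2 * z * SE_est = 2 * 2.576 * 3.274944
Width = 16.8725

16.8725


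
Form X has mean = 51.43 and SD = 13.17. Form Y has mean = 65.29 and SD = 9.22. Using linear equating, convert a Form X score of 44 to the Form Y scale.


slope = SD_Y / SD_X = 9.22 / 13.17 ~ 0.7001
intercept = mean_Y - slope * mean_X = 65.29 - (9.22 / 13.17) * 51.43 ~ 29.2851
Y = slope * X + intercept. To avoid rounding drift from the rounded slope/intercept, evaluate the equivalent form Y = mean_Y + SD_Y * (X - mean_X) / SD_X at full precision:
Y = 65.29 + 9.22 * (44 - 51.43) / 13.17
Y = 65.29 - 9.22 * 7.43 / 13.17
Y = 65.29 - 68.5046 / 13.17
Y = 65.29 - 5.2016
Y = 60.0884

60.0884


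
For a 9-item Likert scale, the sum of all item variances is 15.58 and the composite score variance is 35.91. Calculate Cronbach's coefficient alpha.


alpha = (k/(k-1)) * (1 - sum(si^2)/s_total^2)
= (9/8) * (1 - 15.58/35.91)
alpha = 0.6369

0.6369


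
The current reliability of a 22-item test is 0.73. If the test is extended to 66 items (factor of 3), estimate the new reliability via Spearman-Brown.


r_new = (n * rxx) / (1 + (n-1) * rxx)
r_new = (3 * 0.73) / (1 + 2 * 0.73)
r_new = 2.19 / 2.46
r_new = 0.8902

0.8902


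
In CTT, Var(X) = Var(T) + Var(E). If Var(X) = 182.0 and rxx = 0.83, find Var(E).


var_true = rxx * var_obs = 0.83 * 182.0 = 151.06
var_error = var_obs - var_true
var_error = 182.0 - 151.06
var_error = 30.94

30.94


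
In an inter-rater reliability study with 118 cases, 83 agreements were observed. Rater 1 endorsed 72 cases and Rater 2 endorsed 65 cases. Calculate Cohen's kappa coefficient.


P_o = 83/118 = 0.70339
P_e = (72*65 + 46*53) / 13924 = 0.511204
kappa = (P_o - P_e) / (1 - P_e)
kappa = (0.70339 - 0.511204) / (1 - 0.511204)
kappa = 0.3932

0.3932


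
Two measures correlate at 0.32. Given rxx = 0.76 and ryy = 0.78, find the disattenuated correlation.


r_corrected = rxy / sqrt(rxx * ryy)
= 0.32 / sqrt(0.76 * 0.78)
= 0.32 / sqrt(0.5928)
= 0.32 / 0.769935
r_corrected = 0.4156

0.4156


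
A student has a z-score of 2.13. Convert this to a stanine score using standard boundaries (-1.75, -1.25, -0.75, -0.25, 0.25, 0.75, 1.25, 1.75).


Stanine boundaries: [-1.75, -1.25, -0.75, -0.25, 0.25, 0.75, 1.25, 1.75]
z = 2.13
Check each boundary:
  z >= -1.75 -> could be stanine 2
  z >= -1.25 -> could be stanine 3
  z >= -0.75 -> could be stanine 4
  z >= -0.25 -> could be stanine 5
  z >= 0.25 -> could be stanine 6
  z >= 0.75 -> could be stanine 7
  z >= 1.25 -> could be stanine 8
  z >= 1.75 -> could be stanine 9
Highest qualifying boundary gives stanine = 9

9


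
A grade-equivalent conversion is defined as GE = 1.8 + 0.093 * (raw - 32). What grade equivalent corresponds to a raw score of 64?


raw - median = 64 - 32 = 32
slope * diff = 0.093 * 32 = 2.976
GE = 1.8 + 2.976
GE = 4.776

4.776


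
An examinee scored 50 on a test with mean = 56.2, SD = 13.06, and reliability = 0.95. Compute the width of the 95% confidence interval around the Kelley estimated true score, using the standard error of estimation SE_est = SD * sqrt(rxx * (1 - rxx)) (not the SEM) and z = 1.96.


True score estimate = 0.95*50 + 0.05*56.2 = 50.31
SE_est = SD * sqrt(rxx * (1 - rxx)) = 13.06 * sqrt(0.95 * 0.05) = 13.06 * sqrt(0.0475) = 2.846361
CI = T_est +/- z * SE_est, so width = 2 * z * SE_est = 2 * 1.96 * 2.846361
Width = 11.1577

11.1577


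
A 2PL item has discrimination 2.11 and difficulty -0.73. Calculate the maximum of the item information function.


For 2PL, max info at theta = b = -0.73
I_max = a^2 / 4 = 2.11^2 / 4
= 4.4521 / 4
I_max = 1.113

1.113


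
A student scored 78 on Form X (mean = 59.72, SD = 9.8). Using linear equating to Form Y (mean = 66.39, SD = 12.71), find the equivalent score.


slope = SD_Y / SD_X = 12.71 / 9.8 ~ 1.2969
intercept = mean_Y - slope * mean_X = 66.39 - (12.71 / 9.8) * 59.72 ~ -11.0632
Y = slope * X + intercept. To avoid rounding drift from the rounded slope/intercept, evaluate the equivalent form Y = mean_Y + SD_Y * (X - mean_X) / SD_X at full precision:
Y = 66.39 + 12.71 * (78 - 59.72) / 9.8
Y = 66.39 + 12.71 * 18.28 / 9.8
Y = 66.39 + 232.3388 / 9.8
Y = 66.39 + 23.708
Y = 90.098

90.098


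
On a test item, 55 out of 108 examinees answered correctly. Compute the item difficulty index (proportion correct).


Item difficulty p = number correct / total examinees
p = 55 / 108
p = 0.5093

0.5093


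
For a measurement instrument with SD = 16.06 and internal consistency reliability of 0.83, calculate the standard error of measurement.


SEM = SD * sqrt(1 - rxx)
SEM = 16.06 * sqrt(1 - 0.83)
SEM = 16.06 * sqrt(0.17) = 16.06 * 0.412311
SEM = 6.6217

6.6217


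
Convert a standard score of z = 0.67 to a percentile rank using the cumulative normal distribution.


CDF(z) = 0.5 * (1 + erf(z/sqrt(2)))
erf(0.4738) = 0.4971
CDF = 0.7486
Percentile rank = 0.7486 * 100 = 74.86

74.86


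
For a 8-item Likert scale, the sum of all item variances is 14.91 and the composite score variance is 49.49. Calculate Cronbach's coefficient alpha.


alpha = (k/(k-1)) * (1 - sum(si^2)/s_total^2)
= (8/7) * (1 - 14.91/49.49)
alpha = 0.7985

0.7985


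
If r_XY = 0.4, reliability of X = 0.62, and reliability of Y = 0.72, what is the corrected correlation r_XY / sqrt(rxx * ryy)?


r_corrected = rxy / sqrt(rxx * ryy)
= 0.4 / sqrt(0.62 * 0.72)
= 0.4 / sqrt(0.4464)
= 0.4 / 0.668132
r_corrected = 0.5987

0.5987


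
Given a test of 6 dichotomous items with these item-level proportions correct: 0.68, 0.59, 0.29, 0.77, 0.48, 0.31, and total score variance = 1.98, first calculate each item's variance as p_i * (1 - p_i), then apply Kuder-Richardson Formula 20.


For each item, compute p_i * q_i:
  Item 1: 0.68 * 0.32 = 0.2176
  Item 2: 0.59 * 0.41 = 0.2419
  Item 3: 0.29 * 0.71 = 0.2059
  Item 4: 0.77 * 0.23 = 0.1771
  Item 5: 0.48 * 0.52 = 0.2496
  Item 6: 0.31 * 0.69 = 0.2139
Sum(p_i * q_i) = 0.2176 + 0.2419 + 0.2059 + 0.1771 + 0.2496 + 0.2139 = 1.306
KR-20 = (k/(k-1)) * (1 - Sum(p_i*q_i) / Var_total)
= (6/5) * (1 - 1.306/1.98)
= 1.2 * 0.3404
KR-20 = 0.4085

0.4085


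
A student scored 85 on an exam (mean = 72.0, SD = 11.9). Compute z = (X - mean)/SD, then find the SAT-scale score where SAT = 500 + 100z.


z = (X - mean) / SD = (85 - 72.0) / 11.9
z = 13.0 / 11.9
z = 1.0924
SAT-scale = SAT = 500 + 100z
Carry z at full precision (z = 13.0 / 11.9) into the conversion:
SAT-scale = 500 + 100 * (13.0 / 11.9) = 500 + 1300 / 11.9
SAT-scale = 500 + 109.2437
SAT-scale = 609.2437

609.2437


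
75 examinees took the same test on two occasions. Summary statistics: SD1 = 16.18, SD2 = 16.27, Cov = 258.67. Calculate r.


r = cov(X,Y) / (SD_X * SD_Y)
r = 258.67 / (16.18 * 16.27)
r = 258.67 / 263.2486
r = 0.9826

0.9826


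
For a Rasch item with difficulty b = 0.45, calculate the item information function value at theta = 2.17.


P = 1/(1+exp(-(2.17-0.45))) = 0.8481
I = P*(1-P) = 0.8481 * 0.1519
I = 0.1288

0.1288


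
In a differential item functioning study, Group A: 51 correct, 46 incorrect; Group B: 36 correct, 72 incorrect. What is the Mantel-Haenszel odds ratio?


Odds_A = 51/46 = 1.1087
Odds_B = 36/72 = 0.5
OR = Odds_A / Odds_B = 1.1087 / 0.5
Exactly, OR = (51 * 72) / (46 * 36) = 3672 / 1656
OR = 2.2174

2.2174


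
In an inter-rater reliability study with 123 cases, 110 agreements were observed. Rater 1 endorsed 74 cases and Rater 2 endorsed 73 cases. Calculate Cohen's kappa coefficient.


P_o = 110/123 = 0.894309
P_e = (74*73 + 49*50) / 15129 = 0.519003
kappa = (P_o - P_e) / (1 - P_e)
kappa = (0.894309 - 0.519003) / (1 - 0.519003)
kappa = 0.7803

0.7803


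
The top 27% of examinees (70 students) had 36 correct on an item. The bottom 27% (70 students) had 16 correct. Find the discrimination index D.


p_upper = 36/70 = 0.5143
p_lower = 16/70 = 0.2286
D = 0.5143 - 0.2286 = 0.2857

0.2857


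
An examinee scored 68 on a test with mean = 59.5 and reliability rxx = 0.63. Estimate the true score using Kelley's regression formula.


T_est = rxx * X + (1 - rxx) * mean
T_est = 0.63 * 68 + 0.37 * 59.5
T_est = 42.84 + 22.015
T_est = 64.855

64.855


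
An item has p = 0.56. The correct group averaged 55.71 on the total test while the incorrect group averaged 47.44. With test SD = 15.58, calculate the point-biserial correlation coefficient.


q = 1 - p = 0.44
rpb = ((M1 - M0) / SD) * sqrt(p * q)
rpb = ((55.71 - 47.44) / 15.58) * sqrt(0.56 * 0.44)
rpb = 0.2635

0.2635


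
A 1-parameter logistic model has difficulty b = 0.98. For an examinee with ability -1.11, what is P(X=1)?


theta - b = -1.11 - 0.98 = -2.09
exp(-(theta - b)) = exp(2.09) = 8.0849
P = 1 / (1 + 8.0849)
P = 0.1101

0.1101


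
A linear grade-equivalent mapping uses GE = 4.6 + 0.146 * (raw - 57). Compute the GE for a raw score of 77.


raw - median = 77 - 57 = 20
slope * diff = 0.146 * 20 = 2.92
GE = 4.6 + 2.92
GE = 7.52

7.52


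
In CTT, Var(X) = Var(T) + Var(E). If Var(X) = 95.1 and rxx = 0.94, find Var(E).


var_true = rxx * var_obs = 0.94 * 95.1 = 89.394
var_error = var_obs - var_true
var_error = 95.1 - 89.394
var_error = 5.706

5.706


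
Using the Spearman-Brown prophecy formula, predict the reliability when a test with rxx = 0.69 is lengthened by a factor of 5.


r_new = (n * rxx) / (1 + (n-1) * rxx)
r_new = (5 * 0.69) / (1 + 4 * 0.69)
r_new = 3.45 / 3.76
r_new = 0.9176

0.9176


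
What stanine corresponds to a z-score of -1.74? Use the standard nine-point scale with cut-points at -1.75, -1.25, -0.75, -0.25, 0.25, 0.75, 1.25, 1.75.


Stanine boundaries: [-1.75, -1.25, -0.75, -0.25, 0.25, 0.75, 1.25, 1.75]
z = -1.74
Check each boundary:
  z >= -1.75 -> could be stanine 2
  z < -1.25
  z < -0.75
  z < -0.25
  z < 0.25
  z < 0.75
  z < 1.25
  z < 1.75
Highest qualifying boundary gives stanine = 2

2


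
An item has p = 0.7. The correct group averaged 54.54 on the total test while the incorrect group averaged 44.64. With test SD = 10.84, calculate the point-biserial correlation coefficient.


q = 1 - p = 0.3
rpb = ((M1 - M0) / SD) * sqrt(p * q)
rpb = ((54.54 - 44.64) / 10.84) * sqrt(0.7 * 0.3)
rpb = 0.4185

0.4185


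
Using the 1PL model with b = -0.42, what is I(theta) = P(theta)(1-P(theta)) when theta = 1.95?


P = 1/(1+exp(-(1.95--0.42))) = 0.9145
I = P*(1-P) = 0.9145 * 0.0855
I = 0.0782

0.0782


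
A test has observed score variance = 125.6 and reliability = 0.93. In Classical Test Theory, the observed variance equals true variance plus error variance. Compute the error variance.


var_true = rxx * var_obs = 0.93 * 125.6 = 116.808
var_error = var_obs - var_true
var_error = 125.6 - 116.808
var_error = 8.792

8.792


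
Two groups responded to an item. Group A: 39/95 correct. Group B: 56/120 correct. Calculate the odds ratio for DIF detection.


Odds_A = 39/56 = 0.6964
Odds_B = 56/64 = 0.875
OR = Odds_A / Odds_B = 0.6964 / 0.875
Exactly, OR = (39 * 64) / (56 * 56) = 2496 / 3136
OR = 0.7959

0.7959


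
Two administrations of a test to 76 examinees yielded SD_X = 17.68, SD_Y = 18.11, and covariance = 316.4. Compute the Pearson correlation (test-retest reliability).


r = cov(X,Y) / (SD_X * SD_Y)
r = 316.4 / (17.68 * 18.11)
r = 316.4 / 320.1848
r = 0.9882

0.9882


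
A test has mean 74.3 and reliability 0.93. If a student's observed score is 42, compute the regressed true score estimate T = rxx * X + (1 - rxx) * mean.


T_est = rxx * X + (1 - rxx) * mean
T_est = 0.93 * 42 + 0.07 * 74.3
T_est = 39.06 + 5.201
T_est = 44.261

44.261


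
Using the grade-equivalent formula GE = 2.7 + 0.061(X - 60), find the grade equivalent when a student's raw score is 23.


raw - median = 23 - 60 = -37
slope * diff = 0.061 * -37 = -2.257
GE = 2.7 + -2.257
GE = 0.443

0.443


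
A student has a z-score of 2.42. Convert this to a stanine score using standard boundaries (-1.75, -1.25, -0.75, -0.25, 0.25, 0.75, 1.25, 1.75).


Stanine boundaries: [-1.75, -1.25, -0.75, -0.25, 0.25, 0.75, 1.25, 1.75]
z = 2.42
Check each boundary:
  z >= -1.75 -> could be stanine 2
  z >= -1.25 -> could be stanine 3
  z >= -0.75 -> could be stanine 4
  z >= -0.25 -> could be stanine 5
  z >= 0.25 -> could be stanine 6
  z >= 0.75 -> could be stanine 7
  z >= 1.25 -> could be stanine 8
  z >= 1.75 -> could be stanine 9
Highest qualifying boundary gives stanine = 9

9


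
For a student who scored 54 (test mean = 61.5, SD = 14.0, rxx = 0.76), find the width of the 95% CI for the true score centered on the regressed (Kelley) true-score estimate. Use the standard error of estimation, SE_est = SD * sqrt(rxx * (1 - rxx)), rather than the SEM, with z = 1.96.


True score estimate = 0.76*54 + 0.24*61.5 = 55.8
SE_est = SD * sqrt(rxx * (1 - rxx)) = 14.0 * sqrt(0.76 * 0.24) = 14.0 * sqrt(0.1824) = 5.979164
CI = T_est +/- z * SE_est, so width = 2 * z * SE_est = 2 * 1.96 * 5.979164
Width = 23.4383

23.4383


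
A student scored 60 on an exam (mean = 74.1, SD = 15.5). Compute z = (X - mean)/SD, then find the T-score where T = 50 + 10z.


z = (X - mean) / SD = (60 - 74.1) / 15.5
z = -14.1 / 15.5
z = -0.9097
T-score = T = 50 + 10z
Carry z at full precision (z = -14.1 / 15.5) into the conversion:
T-score = 50 + 10 * (-14.1 / 15.5) = 50 + -141 / 15.5
T-score = 50 + -9.0968
T-score = 40.9032

40.9032


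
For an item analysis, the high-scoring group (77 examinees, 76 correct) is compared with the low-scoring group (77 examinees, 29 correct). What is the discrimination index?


p_upper = 76/77 = 0.987
p_lower = 29/77 = 0.3766
D = 0.987 - 0.3766 = 0.6104

0.6104


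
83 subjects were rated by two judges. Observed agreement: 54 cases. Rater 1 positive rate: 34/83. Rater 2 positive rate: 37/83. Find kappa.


P_o = 54/83 = 0.650602
P_e = (34*37 + 49*46) / 6889 = 0.509798
kappa = (P_o - P_e) / (1 - P_e)
kappa = (0.650602 - 0.509798) / (1 - 0.509798)
kappa = 0.2872

0.2872


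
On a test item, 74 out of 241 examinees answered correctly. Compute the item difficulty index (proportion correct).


Item difficulty p = number correct / total examinees
p = 74 / 241
p = 0.3071

0.3071


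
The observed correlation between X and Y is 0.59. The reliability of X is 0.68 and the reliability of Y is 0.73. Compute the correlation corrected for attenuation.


r_corrected = rxy / sqrt(rxx * ryy)
= 0.59 / sqrt(0.68 * 0.73)
= 0.59 / sqrt(0.4964)
= 0.59 / 0.704557
r_corrected = 0.8374

0.8374


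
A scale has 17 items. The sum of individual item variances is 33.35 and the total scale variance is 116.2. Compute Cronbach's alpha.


alpha = (k/(k-1)) * (1 - sum(si^2)/s_total^2)
= (17/16) * (1 - 33.35/116.2)
alpha = 0.7576

0.7576


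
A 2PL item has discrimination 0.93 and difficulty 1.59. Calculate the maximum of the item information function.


For 2PL, max info at theta = b = 1.59
I_max = a^2 / 4 = 0.93^2 / 4
= 0.8649 / 4
I_max = 0.2162

0.2162


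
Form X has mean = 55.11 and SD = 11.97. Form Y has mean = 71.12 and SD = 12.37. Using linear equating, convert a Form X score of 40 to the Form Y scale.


slope = SD_Y / SD_X = 12.37 / 11.97 ~ 1.0334
intercept = mean_Y - slope * mean_X = 71.12 - (12.37 / 11.97) * 55.11 ~ 14.1684
Y = slope * X + intercept. To avoid rounding drift from the rounded slope/intercept, evaluate the equivalent form Y = mean_Y + SD_Y * (X - mean_X) / SD_X at full precision:
Y = 71.12 + 12.37 * (40 - 55.11) / 11.97
Y = 71.12 - 12.37 * 15.11 / 11.97
Y = 71.12 - 186.9107 / 11.97
Y = 71.12 - 15.6149
Y = 55.5051

55.5051


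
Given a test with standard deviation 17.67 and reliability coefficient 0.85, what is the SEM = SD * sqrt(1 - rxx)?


SEM = SD * sqrt(1 - rxx)
SEM = 17.67 * sqrt(1 - 0.85)
SEM = 17.67 * sqrt(0.15) = 17.67 * 0.387298
SEM = 6.8436

6.8436


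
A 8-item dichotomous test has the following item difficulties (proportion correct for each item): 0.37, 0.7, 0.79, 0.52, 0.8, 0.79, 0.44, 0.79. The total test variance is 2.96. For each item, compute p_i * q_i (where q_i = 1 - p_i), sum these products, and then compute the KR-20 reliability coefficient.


For each item, compute p_i * q_i:
  Item 1: 0.37 * 0.63 = 0.2331
  Item 2: 0.7 * 0.3 = 0.21
  Item 3: 0.79 * 0.21 = 0.1659
  Item 4: 0.52 * 0.48 = 0.2496
  Item 5: 0.8 * 0.2 = 0.16
  Item 6: 0.79 * 0.21 = 0.1659
  Item 7: 0.44 * 0.56 = 0.2464
  Item 8: 0.79 * 0.21 = 0.1659
Sum(p_i * q_i) = 0.2331 + 0.21 + 0.1659 + 0.2496 + 0.16 + 0.1659 + 0.2464 + 0.1659 = 1.5968
KR-20 = (k/(k-1)) * (1 - Sum(p_i*q_i) / Var_total)
= (8/7) * (1 - 1.5968/2.96)
= 1.1429 * 0.4605
KR-20 = 0.5263

0.5263


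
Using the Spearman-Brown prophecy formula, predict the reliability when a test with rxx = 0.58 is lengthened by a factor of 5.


r_new = (n * rxx) / (1 + (n-1) * rxx)
r_new = (5 * 0.58) / (1 + 4 * 0.58)
r_new = 2.9 / 3.32
r_new = 0.8735

0.8735


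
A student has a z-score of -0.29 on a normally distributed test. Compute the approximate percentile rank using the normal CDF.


CDF(z) = 0.5 * (1 + erf(z/sqrt(2)))
erf(-0.2051) = -0.2282
CDF = 0.3859
Percentile rank = 0.3859 * 100 = 38.59

38.59


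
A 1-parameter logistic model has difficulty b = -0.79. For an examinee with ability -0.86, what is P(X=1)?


theta - b = -0.86 - -0.79 = -0.07
exp(-(theta - b)) = exp(0.07) = 1.0725
P = 1 / (1 + 1.0725)
P = 0.4825

0.4825


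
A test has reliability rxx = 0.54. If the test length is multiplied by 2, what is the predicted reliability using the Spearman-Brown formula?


r_new = (n * rxx) / (1 + (n-1) * rxx)
r_new = (2 * 0.54) / (1 + 1 * 0.54)
r_new = 1.08 / 1.54
r_new = 0.7013

0.7013
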